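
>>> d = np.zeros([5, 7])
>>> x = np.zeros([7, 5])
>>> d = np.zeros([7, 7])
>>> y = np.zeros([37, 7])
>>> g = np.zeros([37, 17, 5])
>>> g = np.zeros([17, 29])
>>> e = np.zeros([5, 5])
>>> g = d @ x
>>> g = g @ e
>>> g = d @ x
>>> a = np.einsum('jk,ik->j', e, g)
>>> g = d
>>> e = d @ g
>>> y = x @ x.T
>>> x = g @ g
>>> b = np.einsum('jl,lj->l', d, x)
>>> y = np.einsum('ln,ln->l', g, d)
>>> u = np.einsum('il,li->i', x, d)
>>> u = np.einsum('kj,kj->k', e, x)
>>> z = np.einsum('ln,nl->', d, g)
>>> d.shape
(7, 7)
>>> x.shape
(7, 7)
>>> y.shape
(7,)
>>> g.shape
(7, 7)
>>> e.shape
(7, 7)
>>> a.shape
(5,)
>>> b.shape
(7,)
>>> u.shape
(7,)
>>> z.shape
()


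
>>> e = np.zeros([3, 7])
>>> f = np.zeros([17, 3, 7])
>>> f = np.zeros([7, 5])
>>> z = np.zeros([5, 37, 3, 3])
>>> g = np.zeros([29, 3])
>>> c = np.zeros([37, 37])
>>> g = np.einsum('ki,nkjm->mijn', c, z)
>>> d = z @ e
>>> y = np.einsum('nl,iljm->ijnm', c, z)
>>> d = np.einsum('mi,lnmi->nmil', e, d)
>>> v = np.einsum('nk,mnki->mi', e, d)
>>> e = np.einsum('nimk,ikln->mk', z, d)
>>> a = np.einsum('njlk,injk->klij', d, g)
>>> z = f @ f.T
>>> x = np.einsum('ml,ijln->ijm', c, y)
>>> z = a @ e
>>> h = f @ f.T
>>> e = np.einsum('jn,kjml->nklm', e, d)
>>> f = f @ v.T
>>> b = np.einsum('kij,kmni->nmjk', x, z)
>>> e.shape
(3, 37, 5, 7)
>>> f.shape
(7, 37)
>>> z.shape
(5, 7, 3, 3)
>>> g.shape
(3, 37, 3, 5)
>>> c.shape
(37, 37)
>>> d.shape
(37, 3, 7, 5)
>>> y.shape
(5, 3, 37, 3)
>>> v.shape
(37, 5)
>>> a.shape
(5, 7, 3, 3)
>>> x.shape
(5, 3, 37)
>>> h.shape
(7, 7)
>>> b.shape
(3, 7, 37, 5)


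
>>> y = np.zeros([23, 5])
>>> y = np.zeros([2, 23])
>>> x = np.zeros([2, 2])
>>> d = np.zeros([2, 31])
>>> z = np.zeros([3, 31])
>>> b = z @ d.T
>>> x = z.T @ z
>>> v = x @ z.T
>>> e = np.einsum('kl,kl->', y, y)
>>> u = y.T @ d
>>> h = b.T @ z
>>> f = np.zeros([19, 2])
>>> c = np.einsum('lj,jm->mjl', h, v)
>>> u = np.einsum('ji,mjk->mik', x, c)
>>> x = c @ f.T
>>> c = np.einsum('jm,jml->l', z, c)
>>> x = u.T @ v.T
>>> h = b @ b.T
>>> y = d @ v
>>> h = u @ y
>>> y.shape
(2, 3)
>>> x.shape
(2, 31, 31)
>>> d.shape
(2, 31)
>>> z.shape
(3, 31)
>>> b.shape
(3, 2)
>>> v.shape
(31, 3)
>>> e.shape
()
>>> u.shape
(3, 31, 2)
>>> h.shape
(3, 31, 3)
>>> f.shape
(19, 2)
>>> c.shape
(2,)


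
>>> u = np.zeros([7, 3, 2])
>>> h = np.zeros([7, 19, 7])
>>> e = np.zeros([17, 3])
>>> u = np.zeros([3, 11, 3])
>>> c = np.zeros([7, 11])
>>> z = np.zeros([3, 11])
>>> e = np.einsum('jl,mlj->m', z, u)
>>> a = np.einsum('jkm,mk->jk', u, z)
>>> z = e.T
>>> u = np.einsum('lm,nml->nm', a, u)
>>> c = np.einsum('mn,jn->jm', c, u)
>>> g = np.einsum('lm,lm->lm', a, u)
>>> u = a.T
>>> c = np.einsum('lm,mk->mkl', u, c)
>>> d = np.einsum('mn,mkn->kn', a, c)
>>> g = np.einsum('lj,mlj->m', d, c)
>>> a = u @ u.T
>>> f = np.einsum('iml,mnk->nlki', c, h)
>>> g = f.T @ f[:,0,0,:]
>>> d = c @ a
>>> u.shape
(11, 3)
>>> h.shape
(7, 19, 7)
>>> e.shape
(3,)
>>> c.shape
(3, 7, 11)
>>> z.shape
(3,)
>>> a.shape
(11, 11)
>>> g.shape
(3, 7, 11, 3)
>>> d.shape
(3, 7, 11)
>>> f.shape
(19, 11, 7, 3)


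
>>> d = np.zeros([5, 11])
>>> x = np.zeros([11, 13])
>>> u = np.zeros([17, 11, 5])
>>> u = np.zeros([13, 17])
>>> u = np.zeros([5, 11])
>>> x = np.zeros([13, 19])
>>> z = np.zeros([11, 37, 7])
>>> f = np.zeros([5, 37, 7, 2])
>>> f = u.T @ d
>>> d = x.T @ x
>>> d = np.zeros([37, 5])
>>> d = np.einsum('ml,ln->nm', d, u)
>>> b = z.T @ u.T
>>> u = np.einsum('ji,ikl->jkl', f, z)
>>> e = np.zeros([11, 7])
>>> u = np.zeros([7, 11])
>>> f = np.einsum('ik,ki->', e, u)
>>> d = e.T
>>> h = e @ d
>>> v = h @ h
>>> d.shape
(7, 11)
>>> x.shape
(13, 19)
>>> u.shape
(7, 11)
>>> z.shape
(11, 37, 7)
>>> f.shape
()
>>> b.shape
(7, 37, 5)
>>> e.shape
(11, 7)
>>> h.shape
(11, 11)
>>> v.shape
(11, 11)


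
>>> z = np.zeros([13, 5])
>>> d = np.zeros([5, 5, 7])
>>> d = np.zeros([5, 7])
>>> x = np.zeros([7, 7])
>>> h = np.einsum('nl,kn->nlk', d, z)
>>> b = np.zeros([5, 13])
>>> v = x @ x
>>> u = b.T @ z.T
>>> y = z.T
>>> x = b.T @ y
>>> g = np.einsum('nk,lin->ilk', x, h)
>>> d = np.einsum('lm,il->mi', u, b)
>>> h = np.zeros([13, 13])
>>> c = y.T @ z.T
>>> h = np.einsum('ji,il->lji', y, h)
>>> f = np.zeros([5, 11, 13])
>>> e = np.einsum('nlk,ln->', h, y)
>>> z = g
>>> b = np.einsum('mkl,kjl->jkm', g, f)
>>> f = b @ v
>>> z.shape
(7, 5, 13)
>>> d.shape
(13, 5)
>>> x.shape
(13, 13)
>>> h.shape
(13, 5, 13)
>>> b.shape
(11, 5, 7)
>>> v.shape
(7, 7)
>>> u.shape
(13, 13)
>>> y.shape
(5, 13)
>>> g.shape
(7, 5, 13)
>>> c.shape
(13, 13)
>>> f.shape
(11, 5, 7)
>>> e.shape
()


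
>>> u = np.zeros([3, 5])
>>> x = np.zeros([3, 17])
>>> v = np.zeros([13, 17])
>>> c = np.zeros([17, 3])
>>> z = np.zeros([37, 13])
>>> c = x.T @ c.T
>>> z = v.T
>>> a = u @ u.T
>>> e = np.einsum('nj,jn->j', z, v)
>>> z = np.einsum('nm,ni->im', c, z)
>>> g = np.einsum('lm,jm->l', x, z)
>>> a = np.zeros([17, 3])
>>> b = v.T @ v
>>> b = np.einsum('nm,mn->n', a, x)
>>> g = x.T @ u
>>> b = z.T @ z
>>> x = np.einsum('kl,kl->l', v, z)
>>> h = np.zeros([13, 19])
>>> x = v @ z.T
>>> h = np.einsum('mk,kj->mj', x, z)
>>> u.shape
(3, 5)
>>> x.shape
(13, 13)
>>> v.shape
(13, 17)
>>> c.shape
(17, 17)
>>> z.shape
(13, 17)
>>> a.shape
(17, 3)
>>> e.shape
(13,)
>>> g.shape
(17, 5)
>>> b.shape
(17, 17)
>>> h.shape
(13, 17)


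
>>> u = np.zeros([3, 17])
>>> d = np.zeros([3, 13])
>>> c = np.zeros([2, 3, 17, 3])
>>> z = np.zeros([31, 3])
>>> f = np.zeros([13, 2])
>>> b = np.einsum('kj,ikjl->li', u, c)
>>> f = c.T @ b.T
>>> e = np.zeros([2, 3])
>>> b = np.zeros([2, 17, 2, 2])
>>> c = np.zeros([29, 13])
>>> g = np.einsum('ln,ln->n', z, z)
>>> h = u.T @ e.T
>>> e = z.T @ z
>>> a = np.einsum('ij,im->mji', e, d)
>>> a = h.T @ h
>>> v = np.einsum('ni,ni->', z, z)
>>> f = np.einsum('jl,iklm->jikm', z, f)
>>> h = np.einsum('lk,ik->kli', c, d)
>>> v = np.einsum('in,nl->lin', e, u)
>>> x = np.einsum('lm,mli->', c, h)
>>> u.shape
(3, 17)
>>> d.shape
(3, 13)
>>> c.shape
(29, 13)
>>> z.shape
(31, 3)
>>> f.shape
(31, 3, 17, 3)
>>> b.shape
(2, 17, 2, 2)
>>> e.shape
(3, 3)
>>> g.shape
(3,)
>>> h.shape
(13, 29, 3)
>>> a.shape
(2, 2)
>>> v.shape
(17, 3, 3)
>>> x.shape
()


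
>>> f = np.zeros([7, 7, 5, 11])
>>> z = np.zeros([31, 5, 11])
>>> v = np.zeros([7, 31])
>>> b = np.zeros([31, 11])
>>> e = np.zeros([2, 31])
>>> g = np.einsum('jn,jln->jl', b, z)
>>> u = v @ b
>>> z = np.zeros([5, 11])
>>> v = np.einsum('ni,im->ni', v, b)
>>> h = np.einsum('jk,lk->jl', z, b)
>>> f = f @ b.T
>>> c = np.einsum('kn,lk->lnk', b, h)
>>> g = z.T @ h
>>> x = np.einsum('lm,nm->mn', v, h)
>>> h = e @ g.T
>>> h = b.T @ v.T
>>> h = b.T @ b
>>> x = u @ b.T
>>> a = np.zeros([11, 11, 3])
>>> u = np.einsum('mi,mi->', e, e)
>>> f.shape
(7, 7, 5, 31)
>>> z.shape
(5, 11)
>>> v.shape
(7, 31)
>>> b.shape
(31, 11)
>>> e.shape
(2, 31)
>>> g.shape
(11, 31)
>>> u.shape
()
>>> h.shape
(11, 11)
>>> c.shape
(5, 11, 31)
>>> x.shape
(7, 31)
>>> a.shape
(11, 11, 3)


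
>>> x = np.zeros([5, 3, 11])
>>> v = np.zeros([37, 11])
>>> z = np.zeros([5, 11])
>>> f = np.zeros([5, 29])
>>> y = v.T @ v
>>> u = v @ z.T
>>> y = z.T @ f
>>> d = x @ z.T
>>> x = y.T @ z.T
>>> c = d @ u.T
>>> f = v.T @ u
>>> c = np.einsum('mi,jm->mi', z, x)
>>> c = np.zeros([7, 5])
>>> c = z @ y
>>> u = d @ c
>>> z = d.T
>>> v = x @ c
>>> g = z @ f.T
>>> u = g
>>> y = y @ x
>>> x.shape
(29, 5)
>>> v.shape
(29, 29)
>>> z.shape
(5, 3, 5)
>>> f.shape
(11, 5)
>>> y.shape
(11, 5)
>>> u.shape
(5, 3, 11)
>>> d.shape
(5, 3, 5)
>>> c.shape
(5, 29)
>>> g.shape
(5, 3, 11)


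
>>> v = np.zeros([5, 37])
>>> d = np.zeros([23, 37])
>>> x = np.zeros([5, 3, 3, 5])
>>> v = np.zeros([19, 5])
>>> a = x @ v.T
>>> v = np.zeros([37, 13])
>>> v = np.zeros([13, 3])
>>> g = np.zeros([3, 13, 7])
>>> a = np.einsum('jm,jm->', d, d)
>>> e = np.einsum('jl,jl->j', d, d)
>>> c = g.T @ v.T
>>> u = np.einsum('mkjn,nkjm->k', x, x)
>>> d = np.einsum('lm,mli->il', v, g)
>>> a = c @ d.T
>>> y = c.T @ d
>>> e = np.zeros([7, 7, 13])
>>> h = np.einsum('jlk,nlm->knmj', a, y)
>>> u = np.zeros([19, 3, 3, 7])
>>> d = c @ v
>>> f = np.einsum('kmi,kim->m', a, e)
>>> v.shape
(13, 3)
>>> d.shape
(7, 13, 3)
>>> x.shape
(5, 3, 3, 5)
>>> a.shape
(7, 13, 7)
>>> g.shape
(3, 13, 7)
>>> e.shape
(7, 7, 13)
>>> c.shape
(7, 13, 13)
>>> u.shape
(19, 3, 3, 7)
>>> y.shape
(13, 13, 13)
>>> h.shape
(7, 13, 13, 7)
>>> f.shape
(13,)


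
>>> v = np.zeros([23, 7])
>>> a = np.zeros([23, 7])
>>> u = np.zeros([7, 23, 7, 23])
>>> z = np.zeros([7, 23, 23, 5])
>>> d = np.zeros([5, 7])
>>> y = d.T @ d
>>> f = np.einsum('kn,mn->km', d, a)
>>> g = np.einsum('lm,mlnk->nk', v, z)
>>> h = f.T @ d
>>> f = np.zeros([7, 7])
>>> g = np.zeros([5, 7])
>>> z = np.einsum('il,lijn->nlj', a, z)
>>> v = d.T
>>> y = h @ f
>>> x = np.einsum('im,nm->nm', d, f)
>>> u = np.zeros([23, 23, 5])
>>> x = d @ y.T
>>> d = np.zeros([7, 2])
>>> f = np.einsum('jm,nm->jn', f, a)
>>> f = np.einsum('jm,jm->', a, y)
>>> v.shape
(7, 5)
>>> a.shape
(23, 7)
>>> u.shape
(23, 23, 5)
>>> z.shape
(5, 7, 23)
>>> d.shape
(7, 2)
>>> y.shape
(23, 7)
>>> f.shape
()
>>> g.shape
(5, 7)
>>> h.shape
(23, 7)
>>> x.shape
(5, 23)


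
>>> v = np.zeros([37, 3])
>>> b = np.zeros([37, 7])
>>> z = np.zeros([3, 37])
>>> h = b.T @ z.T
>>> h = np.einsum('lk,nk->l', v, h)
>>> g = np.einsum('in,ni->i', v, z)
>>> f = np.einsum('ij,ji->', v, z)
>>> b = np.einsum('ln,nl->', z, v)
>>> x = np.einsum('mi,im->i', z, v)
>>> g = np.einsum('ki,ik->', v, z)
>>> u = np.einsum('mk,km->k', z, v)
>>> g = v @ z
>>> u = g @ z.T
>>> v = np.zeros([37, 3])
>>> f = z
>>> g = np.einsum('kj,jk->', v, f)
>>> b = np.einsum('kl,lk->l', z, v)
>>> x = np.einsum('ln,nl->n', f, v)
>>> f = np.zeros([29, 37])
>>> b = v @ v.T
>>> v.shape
(37, 3)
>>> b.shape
(37, 37)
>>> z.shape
(3, 37)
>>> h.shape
(37,)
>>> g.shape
()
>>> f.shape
(29, 37)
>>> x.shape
(37,)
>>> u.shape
(37, 3)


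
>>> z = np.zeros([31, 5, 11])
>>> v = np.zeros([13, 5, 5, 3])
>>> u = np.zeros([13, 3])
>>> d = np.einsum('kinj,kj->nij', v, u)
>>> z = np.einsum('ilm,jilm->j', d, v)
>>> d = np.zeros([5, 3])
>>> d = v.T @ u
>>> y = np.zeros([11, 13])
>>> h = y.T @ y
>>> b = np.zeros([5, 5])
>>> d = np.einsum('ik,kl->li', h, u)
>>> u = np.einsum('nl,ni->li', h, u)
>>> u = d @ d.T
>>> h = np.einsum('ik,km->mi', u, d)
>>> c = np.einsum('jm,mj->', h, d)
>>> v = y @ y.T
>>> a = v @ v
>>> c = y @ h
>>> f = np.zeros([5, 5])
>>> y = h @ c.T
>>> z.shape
(13,)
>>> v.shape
(11, 11)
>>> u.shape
(3, 3)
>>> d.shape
(3, 13)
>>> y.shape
(13, 11)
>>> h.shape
(13, 3)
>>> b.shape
(5, 5)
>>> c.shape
(11, 3)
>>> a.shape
(11, 11)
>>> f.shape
(5, 5)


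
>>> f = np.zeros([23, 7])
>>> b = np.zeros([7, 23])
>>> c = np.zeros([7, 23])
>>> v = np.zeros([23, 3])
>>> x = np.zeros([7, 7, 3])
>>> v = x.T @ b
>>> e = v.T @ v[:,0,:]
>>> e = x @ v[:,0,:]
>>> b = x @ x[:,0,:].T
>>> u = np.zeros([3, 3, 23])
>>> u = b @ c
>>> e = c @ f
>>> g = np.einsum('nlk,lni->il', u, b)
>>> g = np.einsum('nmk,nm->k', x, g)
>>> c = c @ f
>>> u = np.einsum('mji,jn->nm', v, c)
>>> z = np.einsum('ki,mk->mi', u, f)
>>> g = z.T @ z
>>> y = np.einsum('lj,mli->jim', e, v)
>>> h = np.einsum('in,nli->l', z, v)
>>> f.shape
(23, 7)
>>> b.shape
(7, 7, 7)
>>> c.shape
(7, 7)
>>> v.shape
(3, 7, 23)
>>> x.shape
(7, 7, 3)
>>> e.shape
(7, 7)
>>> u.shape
(7, 3)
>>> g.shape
(3, 3)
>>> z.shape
(23, 3)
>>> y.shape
(7, 23, 3)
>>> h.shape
(7,)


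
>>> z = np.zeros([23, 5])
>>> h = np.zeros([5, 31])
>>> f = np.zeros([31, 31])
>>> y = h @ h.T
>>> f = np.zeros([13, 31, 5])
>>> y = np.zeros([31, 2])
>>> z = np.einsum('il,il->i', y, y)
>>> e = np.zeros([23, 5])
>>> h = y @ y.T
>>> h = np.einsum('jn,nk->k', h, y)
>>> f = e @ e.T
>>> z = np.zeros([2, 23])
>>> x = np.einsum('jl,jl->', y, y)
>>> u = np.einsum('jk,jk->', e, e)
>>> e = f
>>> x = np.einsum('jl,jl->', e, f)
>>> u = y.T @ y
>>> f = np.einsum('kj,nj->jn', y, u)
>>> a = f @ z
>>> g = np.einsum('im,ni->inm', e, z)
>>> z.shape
(2, 23)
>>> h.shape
(2,)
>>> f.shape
(2, 2)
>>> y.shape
(31, 2)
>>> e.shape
(23, 23)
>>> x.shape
()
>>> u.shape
(2, 2)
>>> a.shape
(2, 23)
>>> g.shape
(23, 2, 23)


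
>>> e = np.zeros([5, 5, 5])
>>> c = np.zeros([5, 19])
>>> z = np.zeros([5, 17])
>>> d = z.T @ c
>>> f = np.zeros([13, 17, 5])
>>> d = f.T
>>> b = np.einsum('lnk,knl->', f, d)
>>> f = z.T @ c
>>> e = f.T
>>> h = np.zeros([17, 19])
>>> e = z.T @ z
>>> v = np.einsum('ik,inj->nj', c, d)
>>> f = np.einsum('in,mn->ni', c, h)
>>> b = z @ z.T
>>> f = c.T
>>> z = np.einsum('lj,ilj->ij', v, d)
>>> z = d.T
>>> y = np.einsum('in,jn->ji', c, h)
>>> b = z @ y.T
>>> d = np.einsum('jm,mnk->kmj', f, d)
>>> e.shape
(17, 17)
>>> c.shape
(5, 19)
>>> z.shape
(13, 17, 5)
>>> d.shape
(13, 5, 19)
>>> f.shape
(19, 5)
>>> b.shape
(13, 17, 17)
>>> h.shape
(17, 19)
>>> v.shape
(17, 13)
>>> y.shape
(17, 5)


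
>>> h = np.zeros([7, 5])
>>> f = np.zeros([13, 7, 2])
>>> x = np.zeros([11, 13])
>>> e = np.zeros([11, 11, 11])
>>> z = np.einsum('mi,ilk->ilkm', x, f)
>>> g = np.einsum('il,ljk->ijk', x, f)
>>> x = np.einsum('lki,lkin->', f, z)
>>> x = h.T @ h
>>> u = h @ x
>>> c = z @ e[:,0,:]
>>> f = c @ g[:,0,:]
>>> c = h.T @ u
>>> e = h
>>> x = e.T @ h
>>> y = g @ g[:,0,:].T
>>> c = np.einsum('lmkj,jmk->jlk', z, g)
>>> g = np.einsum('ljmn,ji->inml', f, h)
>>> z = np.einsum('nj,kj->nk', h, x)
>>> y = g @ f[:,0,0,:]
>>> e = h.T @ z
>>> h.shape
(7, 5)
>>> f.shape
(13, 7, 2, 2)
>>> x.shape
(5, 5)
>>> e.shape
(5, 5)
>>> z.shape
(7, 5)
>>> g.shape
(5, 2, 2, 13)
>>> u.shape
(7, 5)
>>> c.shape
(11, 13, 2)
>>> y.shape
(5, 2, 2, 2)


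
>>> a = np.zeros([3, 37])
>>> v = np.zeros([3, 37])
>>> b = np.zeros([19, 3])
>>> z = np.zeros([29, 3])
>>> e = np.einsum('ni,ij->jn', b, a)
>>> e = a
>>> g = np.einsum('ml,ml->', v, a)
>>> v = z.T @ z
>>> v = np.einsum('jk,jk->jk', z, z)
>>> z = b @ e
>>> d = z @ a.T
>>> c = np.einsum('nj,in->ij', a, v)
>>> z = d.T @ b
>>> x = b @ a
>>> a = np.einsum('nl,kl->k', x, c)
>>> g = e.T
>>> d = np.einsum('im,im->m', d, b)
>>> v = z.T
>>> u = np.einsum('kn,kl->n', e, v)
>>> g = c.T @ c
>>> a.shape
(29,)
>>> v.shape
(3, 3)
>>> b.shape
(19, 3)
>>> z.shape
(3, 3)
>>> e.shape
(3, 37)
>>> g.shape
(37, 37)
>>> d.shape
(3,)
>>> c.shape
(29, 37)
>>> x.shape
(19, 37)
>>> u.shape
(37,)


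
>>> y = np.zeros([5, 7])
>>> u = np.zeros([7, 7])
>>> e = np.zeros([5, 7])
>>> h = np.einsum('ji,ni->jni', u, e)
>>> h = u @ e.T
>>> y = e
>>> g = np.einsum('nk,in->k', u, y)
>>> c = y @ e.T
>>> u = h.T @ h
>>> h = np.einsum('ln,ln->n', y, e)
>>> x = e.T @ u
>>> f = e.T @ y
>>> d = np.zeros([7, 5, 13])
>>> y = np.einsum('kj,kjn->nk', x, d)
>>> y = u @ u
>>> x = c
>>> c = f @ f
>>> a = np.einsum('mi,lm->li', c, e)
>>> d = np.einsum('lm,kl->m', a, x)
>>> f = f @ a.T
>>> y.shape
(5, 5)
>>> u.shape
(5, 5)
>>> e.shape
(5, 7)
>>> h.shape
(7,)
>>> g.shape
(7,)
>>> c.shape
(7, 7)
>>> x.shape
(5, 5)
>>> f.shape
(7, 5)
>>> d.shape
(7,)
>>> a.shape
(5, 7)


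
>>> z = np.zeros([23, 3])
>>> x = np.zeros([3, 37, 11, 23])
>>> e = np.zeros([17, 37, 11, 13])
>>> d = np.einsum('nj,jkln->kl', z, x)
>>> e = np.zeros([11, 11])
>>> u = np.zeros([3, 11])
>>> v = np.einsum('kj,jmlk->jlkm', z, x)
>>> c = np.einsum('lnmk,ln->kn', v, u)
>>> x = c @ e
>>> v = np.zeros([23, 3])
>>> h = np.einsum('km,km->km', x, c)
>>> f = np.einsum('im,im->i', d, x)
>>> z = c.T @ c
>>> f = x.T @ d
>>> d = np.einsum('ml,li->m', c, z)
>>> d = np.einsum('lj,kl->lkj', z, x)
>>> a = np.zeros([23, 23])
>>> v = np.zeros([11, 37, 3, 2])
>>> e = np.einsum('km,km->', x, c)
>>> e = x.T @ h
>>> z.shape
(11, 11)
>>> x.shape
(37, 11)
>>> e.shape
(11, 11)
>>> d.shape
(11, 37, 11)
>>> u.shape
(3, 11)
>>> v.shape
(11, 37, 3, 2)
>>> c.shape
(37, 11)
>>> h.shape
(37, 11)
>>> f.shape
(11, 11)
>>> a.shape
(23, 23)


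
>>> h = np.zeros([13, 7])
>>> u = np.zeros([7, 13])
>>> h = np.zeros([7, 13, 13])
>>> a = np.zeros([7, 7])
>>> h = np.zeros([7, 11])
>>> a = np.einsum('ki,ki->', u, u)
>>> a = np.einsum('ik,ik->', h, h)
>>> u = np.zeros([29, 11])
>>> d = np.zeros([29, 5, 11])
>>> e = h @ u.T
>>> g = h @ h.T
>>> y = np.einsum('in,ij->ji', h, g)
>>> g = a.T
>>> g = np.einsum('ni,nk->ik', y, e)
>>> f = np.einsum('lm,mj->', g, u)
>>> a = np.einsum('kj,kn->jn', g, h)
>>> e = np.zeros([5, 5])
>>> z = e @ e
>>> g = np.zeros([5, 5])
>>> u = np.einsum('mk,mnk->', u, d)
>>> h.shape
(7, 11)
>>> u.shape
()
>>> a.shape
(29, 11)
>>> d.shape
(29, 5, 11)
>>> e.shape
(5, 5)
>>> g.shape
(5, 5)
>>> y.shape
(7, 7)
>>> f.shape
()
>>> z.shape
(5, 5)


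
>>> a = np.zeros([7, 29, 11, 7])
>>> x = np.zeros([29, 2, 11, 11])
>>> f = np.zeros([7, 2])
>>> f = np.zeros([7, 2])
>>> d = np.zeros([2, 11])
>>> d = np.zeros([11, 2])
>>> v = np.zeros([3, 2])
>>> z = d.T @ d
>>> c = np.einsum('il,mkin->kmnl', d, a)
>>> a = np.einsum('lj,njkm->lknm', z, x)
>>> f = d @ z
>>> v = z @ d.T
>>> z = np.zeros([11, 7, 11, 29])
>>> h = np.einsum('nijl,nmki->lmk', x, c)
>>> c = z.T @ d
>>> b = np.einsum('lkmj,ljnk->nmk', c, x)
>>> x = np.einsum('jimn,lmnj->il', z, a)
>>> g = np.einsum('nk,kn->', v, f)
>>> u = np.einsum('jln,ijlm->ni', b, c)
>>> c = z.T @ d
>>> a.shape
(2, 11, 29, 11)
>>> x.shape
(7, 2)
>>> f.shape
(11, 2)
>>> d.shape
(11, 2)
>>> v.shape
(2, 11)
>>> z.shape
(11, 7, 11, 29)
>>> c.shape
(29, 11, 7, 2)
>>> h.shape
(11, 7, 7)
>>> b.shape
(11, 7, 11)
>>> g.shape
()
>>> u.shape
(11, 29)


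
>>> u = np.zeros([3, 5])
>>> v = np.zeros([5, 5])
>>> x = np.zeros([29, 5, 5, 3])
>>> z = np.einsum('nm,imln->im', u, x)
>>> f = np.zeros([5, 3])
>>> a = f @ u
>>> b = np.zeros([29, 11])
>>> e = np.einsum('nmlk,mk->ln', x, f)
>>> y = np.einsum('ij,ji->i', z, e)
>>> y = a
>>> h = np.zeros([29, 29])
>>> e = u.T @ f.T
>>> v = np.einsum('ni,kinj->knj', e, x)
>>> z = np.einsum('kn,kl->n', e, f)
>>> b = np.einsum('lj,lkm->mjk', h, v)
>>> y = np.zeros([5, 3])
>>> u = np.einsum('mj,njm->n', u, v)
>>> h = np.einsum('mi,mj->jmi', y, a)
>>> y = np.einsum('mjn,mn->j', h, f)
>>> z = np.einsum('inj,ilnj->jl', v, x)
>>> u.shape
(29,)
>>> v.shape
(29, 5, 3)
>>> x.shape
(29, 5, 5, 3)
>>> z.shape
(3, 5)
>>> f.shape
(5, 3)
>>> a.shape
(5, 5)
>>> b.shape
(3, 29, 5)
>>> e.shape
(5, 5)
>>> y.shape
(5,)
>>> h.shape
(5, 5, 3)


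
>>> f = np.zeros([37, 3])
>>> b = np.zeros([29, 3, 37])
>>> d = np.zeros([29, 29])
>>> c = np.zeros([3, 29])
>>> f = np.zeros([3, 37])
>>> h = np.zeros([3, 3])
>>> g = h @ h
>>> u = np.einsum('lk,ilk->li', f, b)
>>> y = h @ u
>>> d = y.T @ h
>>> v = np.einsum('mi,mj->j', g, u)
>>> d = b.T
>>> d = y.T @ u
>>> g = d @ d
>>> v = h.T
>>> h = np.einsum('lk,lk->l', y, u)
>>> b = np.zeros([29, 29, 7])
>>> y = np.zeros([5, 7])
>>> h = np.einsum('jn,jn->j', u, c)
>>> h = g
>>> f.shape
(3, 37)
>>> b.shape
(29, 29, 7)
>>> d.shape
(29, 29)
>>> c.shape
(3, 29)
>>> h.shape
(29, 29)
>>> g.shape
(29, 29)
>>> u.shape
(3, 29)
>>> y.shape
(5, 7)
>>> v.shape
(3, 3)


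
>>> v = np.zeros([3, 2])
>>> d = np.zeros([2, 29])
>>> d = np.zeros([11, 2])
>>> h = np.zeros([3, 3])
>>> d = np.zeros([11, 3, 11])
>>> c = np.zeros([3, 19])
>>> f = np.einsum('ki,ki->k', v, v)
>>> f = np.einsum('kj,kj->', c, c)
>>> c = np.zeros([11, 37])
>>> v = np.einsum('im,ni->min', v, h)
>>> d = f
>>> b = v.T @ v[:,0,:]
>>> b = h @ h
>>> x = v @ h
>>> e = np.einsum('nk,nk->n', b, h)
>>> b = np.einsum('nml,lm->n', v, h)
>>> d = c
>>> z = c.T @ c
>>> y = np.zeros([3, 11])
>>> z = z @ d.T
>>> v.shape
(2, 3, 3)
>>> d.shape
(11, 37)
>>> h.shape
(3, 3)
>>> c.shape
(11, 37)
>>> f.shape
()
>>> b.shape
(2,)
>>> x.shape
(2, 3, 3)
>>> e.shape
(3,)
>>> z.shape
(37, 11)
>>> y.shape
(3, 11)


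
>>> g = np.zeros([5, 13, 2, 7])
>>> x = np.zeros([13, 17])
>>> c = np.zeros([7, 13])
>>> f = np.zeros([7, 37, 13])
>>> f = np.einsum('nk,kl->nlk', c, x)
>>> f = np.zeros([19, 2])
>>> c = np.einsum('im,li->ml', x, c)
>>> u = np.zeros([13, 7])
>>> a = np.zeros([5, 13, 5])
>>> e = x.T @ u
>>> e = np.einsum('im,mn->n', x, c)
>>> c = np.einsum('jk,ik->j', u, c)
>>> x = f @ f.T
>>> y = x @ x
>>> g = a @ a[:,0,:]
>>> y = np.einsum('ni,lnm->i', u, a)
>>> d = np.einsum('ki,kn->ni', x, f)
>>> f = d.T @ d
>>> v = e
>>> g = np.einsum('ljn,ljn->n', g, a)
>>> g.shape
(5,)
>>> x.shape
(19, 19)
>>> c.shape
(13,)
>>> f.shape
(19, 19)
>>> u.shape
(13, 7)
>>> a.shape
(5, 13, 5)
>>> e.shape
(7,)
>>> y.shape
(7,)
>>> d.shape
(2, 19)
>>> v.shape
(7,)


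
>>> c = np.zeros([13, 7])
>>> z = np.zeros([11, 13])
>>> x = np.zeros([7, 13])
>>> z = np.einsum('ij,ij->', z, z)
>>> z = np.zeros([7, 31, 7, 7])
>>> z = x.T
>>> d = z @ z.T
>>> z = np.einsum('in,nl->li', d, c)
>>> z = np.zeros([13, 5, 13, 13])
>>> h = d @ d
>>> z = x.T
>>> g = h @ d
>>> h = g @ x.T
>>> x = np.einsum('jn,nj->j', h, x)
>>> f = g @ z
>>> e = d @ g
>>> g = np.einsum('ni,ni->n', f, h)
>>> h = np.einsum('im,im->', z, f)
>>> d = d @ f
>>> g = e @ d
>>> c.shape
(13, 7)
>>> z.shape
(13, 7)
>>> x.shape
(13,)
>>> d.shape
(13, 7)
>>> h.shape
()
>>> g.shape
(13, 7)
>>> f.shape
(13, 7)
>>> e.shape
(13, 13)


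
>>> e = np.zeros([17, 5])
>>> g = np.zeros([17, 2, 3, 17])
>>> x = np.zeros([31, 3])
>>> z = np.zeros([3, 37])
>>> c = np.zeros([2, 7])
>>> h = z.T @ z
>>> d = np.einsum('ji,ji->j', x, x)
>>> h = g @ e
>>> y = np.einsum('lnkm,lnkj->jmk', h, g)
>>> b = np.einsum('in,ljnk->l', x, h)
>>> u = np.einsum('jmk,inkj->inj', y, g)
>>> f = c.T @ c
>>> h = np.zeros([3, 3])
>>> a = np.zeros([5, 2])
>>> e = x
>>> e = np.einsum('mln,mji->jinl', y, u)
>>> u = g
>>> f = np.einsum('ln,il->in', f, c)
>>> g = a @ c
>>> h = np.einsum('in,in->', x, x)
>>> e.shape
(2, 17, 3, 5)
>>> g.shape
(5, 7)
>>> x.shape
(31, 3)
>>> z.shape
(3, 37)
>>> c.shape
(2, 7)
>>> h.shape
()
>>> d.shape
(31,)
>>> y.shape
(17, 5, 3)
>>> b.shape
(17,)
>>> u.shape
(17, 2, 3, 17)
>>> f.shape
(2, 7)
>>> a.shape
(5, 2)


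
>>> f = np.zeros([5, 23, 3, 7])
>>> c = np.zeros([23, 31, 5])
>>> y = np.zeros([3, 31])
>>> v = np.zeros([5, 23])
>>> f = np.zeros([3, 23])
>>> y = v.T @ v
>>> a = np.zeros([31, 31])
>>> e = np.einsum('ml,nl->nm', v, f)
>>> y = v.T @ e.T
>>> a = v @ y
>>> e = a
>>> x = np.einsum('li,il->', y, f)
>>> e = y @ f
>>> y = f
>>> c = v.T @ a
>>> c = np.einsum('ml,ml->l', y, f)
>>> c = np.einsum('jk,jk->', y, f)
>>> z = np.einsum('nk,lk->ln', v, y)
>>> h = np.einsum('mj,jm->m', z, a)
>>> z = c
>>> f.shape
(3, 23)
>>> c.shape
()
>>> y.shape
(3, 23)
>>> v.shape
(5, 23)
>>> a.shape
(5, 3)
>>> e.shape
(23, 23)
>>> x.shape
()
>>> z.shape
()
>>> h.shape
(3,)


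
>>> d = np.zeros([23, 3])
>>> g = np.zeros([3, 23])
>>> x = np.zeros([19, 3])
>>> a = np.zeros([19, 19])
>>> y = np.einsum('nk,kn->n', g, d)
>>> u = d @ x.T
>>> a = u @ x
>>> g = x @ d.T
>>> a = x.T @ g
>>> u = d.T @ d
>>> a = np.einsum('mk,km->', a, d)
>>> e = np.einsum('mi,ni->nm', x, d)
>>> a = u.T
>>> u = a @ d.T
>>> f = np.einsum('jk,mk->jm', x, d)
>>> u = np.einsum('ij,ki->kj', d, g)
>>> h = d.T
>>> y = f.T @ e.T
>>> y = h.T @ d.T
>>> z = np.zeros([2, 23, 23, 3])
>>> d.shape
(23, 3)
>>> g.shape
(19, 23)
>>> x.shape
(19, 3)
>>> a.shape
(3, 3)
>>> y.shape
(23, 23)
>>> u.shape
(19, 3)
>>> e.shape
(23, 19)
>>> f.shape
(19, 23)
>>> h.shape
(3, 23)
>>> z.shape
(2, 23, 23, 3)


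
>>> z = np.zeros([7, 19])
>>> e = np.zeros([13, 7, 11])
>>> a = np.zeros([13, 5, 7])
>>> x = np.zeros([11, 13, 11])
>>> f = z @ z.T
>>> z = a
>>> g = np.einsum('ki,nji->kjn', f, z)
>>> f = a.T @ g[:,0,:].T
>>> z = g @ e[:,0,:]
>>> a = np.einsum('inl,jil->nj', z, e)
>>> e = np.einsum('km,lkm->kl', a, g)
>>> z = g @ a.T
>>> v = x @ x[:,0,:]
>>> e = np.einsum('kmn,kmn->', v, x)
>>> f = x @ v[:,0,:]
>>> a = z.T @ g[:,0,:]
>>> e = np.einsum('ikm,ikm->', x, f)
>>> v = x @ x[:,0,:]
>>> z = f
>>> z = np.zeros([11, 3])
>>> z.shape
(11, 3)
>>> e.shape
()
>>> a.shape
(5, 5, 13)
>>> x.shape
(11, 13, 11)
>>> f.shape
(11, 13, 11)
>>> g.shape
(7, 5, 13)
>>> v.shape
(11, 13, 11)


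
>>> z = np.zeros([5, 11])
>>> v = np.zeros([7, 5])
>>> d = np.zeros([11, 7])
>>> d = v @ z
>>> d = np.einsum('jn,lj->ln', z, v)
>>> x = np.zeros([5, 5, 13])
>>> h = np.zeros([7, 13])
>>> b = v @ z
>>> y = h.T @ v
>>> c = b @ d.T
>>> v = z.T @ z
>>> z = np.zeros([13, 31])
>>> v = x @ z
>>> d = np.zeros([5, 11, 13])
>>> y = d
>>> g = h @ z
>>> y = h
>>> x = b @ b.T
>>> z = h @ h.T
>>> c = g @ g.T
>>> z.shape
(7, 7)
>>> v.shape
(5, 5, 31)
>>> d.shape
(5, 11, 13)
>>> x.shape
(7, 7)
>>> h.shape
(7, 13)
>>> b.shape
(7, 11)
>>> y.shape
(7, 13)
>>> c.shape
(7, 7)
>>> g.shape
(7, 31)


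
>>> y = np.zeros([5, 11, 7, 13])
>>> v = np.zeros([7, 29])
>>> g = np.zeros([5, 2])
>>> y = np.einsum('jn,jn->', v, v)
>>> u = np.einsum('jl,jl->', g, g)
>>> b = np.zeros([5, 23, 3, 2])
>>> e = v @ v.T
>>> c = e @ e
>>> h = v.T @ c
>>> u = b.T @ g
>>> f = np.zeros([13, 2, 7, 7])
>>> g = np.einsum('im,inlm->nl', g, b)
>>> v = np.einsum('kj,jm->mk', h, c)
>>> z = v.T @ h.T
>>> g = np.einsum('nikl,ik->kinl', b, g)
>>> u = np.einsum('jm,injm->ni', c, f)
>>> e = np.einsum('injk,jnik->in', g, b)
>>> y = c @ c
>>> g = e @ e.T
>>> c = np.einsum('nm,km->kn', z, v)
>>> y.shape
(7, 7)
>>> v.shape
(7, 29)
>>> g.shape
(3, 3)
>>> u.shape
(2, 13)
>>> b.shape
(5, 23, 3, 2)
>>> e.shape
(3, 23)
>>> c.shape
(7, 29)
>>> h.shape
(29, 7)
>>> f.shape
(13, 2, 7, 7)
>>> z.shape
(29, 29)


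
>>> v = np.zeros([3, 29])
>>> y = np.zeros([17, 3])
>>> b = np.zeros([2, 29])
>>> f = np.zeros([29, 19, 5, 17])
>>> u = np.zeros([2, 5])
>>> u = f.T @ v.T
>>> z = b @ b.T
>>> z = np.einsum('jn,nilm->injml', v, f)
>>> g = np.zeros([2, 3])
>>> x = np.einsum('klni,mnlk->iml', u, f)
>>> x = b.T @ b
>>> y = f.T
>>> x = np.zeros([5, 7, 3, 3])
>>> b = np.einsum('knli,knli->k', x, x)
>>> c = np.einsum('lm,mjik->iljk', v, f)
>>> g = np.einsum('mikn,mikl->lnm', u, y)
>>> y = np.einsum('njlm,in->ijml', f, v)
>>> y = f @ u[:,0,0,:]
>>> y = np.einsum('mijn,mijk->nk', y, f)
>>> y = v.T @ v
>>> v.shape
(3, 29)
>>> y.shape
(29, 29)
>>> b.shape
(5,)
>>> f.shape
(29, 19, 5, 17)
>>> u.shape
(17, 5, 19, 3)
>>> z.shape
(19, 29, 3, 17, 5)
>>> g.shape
(29, 3, 17)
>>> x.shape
(5, 7, 3, 3)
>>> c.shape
(5, 3, 19, 17)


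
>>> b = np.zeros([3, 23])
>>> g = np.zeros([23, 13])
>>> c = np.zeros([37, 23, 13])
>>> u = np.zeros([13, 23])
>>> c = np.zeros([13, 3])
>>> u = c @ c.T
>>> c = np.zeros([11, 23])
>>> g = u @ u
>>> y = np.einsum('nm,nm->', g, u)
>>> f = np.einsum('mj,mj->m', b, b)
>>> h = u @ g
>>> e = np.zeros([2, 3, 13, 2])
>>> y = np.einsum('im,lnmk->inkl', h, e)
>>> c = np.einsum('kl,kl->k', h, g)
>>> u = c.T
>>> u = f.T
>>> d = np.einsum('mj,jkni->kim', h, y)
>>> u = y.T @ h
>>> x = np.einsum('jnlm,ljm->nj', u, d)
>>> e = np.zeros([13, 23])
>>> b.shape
(3, 23)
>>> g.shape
(13, 13)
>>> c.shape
(13,)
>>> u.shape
(2, 2, 3, 13)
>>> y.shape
(13, 3, 2, 2)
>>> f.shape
(3,)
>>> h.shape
(13, 13)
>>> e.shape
(13, 23)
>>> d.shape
(3, 2, 13)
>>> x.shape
(2, 2)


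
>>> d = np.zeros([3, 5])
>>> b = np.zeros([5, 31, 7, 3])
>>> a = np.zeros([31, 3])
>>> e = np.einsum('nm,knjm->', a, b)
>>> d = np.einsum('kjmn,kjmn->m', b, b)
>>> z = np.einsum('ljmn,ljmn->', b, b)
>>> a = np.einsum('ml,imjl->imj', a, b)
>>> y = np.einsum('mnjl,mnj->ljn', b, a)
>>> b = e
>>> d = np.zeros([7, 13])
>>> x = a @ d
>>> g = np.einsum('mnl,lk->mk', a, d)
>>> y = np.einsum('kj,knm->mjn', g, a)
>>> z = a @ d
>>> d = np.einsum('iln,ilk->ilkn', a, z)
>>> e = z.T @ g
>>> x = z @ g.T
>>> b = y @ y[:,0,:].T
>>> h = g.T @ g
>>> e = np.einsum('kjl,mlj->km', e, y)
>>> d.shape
(5, 31, 13, 7)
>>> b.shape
(7, 13, 7)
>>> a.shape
(5, 31, 7)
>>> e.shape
(13, 7)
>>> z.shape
(5, 31, 13)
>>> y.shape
(7, 13, 31)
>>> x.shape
(5, 31, 5)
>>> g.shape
(5, 13)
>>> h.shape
(13, 13)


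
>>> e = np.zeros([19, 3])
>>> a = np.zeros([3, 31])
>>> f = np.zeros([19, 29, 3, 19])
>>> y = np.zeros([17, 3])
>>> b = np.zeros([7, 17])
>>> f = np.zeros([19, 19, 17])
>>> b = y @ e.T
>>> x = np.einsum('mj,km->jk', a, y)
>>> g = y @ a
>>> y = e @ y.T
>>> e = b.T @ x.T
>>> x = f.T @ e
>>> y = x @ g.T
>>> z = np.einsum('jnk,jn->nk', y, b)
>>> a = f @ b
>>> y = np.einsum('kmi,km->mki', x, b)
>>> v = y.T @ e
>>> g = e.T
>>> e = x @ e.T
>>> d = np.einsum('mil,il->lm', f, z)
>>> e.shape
(17, 19, 19)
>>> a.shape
(19, 19, 19)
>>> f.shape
(19, 19, 17)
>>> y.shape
(19, 17, 31)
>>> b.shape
(17, 19)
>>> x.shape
(17, 19, 31)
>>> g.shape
(31, 19)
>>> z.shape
(19, 17)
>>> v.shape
(31, 17, 31)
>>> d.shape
(17, 19)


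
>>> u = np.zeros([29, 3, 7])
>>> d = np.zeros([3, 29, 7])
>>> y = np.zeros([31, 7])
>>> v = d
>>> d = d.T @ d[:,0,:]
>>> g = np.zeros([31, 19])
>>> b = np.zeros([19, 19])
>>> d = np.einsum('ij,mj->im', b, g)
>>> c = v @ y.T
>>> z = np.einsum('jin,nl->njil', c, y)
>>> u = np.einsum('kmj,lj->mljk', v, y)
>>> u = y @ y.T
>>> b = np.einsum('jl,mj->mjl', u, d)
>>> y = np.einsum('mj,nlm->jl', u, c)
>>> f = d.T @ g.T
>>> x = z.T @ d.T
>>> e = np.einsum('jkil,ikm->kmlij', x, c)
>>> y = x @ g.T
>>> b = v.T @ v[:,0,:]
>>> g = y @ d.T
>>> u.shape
(31, 31)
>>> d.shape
(19, 31)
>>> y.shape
(7, 29, 3, 31)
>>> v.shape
(3, 29, 7)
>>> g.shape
(7, 29, 3, 19)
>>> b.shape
(7, 29, 7)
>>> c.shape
(3, 29, 31)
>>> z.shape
(31, 3, 29, 7)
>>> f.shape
(31, 31)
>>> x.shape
(7, 29, 3, 19)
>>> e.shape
(29, 31, 19, 3, 7)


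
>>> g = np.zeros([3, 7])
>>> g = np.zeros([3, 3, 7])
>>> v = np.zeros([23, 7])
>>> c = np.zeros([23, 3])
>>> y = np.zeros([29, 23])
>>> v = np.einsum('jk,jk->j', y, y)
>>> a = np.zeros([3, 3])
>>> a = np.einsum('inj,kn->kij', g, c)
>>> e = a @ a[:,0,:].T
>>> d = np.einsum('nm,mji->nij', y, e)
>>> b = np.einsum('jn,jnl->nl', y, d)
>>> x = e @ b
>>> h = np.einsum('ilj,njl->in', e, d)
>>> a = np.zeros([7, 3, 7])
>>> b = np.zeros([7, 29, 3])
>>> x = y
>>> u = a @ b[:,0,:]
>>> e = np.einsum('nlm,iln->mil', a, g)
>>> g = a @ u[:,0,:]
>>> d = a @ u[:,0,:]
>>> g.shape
(7, 3, 3)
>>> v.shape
(29,)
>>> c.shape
(23, 3)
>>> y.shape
(29, 23)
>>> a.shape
(7, 3, 7)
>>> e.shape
(7, 3, 3)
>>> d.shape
(7, 3, 3)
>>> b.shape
(7, 29, 3)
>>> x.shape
(29, 23)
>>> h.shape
(23, 29)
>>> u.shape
(7, 3, 3)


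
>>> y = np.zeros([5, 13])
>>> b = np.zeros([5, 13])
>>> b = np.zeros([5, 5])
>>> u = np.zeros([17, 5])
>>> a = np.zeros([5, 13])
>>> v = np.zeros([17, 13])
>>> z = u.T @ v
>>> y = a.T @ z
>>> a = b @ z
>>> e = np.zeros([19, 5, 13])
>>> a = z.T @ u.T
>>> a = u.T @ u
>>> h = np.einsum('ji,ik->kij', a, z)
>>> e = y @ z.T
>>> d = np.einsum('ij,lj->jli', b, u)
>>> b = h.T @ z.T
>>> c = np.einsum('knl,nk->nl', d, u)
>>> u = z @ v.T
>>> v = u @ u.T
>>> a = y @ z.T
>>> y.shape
(13, 13)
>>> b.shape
(5, 5, 5)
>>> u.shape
(5, 17)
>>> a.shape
(13, 5)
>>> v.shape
(5, 5)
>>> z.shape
(5, 13)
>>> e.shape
(13, 5)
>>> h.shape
(13, 5, 5)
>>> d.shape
(5, 17, 5)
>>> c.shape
(17, 5)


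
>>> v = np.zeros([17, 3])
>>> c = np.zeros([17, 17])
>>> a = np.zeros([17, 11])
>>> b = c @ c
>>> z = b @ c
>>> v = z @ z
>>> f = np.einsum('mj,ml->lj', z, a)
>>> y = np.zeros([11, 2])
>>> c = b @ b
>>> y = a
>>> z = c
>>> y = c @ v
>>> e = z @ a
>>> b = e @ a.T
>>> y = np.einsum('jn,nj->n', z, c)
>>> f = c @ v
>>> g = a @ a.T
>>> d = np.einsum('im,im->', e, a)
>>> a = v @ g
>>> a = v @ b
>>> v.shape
(17, 17)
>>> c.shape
(17, 17)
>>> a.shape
(17, 17)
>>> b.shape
(17, 17)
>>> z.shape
(17, 17)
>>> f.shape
(17, 17)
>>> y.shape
(17,)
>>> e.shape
(17, 11)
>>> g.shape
(17, 17)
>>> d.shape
()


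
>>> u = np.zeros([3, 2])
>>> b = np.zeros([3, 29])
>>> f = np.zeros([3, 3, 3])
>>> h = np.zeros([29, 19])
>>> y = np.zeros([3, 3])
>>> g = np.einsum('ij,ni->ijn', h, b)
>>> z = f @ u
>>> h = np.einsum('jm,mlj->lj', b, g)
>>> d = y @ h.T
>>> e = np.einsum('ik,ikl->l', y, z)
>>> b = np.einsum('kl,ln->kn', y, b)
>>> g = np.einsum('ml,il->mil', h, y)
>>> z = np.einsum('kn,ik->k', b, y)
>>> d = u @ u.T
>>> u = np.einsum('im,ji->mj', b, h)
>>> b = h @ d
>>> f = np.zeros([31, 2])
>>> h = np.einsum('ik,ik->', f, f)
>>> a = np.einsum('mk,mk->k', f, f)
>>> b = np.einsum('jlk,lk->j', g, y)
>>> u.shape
(29, 19)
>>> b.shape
(19,)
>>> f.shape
(31, 2)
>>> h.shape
()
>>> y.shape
(3, 3)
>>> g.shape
(19, 3, 3)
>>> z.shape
(3,)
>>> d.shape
(3, 3)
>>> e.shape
(2,)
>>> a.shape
(2,)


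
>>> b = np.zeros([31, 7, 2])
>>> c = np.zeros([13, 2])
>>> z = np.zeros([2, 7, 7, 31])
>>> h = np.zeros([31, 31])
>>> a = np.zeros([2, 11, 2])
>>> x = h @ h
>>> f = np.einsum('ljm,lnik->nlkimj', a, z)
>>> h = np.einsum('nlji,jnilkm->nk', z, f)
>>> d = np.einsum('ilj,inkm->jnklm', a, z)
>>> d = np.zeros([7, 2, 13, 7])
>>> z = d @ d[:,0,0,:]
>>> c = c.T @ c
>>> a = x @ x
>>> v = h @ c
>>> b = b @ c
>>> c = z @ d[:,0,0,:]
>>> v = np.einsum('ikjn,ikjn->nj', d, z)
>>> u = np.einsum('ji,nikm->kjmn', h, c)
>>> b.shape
(31, 7, 2)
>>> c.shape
(7, 2, 13, 7)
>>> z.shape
(7, 2, 13, 7)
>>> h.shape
(2, 2)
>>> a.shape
(31, 31)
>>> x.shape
(31, 31)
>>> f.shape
(7, 2, 31, 7, 2, 11)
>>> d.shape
(7, 2, 13, 7)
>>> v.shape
(7, 13)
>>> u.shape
(13, 2, 7, 7)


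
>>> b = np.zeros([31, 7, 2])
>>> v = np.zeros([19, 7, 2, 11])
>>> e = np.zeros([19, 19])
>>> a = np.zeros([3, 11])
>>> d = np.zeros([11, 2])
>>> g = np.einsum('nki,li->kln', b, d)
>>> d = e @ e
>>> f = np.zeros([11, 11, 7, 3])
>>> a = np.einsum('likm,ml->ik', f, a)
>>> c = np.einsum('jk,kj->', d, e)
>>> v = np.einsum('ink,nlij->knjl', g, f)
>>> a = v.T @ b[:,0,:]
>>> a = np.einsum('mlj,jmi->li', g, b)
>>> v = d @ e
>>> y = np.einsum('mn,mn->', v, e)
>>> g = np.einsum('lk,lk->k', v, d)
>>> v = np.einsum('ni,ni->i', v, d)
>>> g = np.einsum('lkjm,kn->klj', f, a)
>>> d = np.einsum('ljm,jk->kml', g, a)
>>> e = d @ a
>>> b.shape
(31, 7, 2)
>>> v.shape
(19,)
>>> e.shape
(2, 7, 2)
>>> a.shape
(11, 2)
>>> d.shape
(2, 7, 11)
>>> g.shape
(11, 11, 7)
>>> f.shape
(11, 11, 7, 3)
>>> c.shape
()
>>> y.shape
()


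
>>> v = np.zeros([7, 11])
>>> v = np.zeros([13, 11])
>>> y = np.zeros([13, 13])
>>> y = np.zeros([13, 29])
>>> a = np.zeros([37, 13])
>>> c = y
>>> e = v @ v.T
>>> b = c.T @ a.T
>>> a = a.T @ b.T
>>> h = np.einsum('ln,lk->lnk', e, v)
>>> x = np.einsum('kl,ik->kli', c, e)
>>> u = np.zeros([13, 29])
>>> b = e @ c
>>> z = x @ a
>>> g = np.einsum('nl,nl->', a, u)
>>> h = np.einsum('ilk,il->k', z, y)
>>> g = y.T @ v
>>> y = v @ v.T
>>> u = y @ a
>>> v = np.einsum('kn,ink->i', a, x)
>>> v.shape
(13,)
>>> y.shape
(13, 13)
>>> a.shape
(13, 29)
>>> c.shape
(13, 29)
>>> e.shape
(13, 13)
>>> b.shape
(13, 29)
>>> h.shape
(29,)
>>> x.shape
(13, 29, 13)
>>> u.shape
(13, 29)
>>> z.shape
(13, 29, 29)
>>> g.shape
(29, 11)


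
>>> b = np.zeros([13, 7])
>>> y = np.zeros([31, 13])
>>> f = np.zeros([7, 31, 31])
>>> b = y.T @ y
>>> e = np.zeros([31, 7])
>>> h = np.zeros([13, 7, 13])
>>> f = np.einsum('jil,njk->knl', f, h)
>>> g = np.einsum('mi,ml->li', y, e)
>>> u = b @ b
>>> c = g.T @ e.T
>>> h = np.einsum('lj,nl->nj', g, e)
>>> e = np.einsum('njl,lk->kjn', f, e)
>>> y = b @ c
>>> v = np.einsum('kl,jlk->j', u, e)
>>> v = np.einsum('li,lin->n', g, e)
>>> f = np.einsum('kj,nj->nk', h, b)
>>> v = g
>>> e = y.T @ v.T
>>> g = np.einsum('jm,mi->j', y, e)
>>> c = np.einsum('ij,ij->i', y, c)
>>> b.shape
(13, 13)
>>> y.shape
(13, 31)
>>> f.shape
(13, 31)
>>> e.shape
(31, 7)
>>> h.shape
(31, 13)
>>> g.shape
(13,)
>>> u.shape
(13, 13)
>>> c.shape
(13,)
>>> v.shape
(7, 13)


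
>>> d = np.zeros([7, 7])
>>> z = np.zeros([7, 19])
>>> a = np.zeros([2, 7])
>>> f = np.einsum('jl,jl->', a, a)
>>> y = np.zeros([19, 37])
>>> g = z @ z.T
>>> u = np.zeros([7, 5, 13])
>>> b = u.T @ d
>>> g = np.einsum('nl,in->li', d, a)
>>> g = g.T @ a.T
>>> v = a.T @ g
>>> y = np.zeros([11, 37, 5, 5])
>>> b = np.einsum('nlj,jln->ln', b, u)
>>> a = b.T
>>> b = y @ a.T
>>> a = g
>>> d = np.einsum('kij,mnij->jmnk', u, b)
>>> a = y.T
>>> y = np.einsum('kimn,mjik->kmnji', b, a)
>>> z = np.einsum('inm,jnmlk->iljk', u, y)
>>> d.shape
(13, 11, 37, 7)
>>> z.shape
(7, 5, 11, 37)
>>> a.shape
(5, 5, 37, 11)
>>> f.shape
()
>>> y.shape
(11, 5, 13, 5, 37)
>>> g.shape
(2, 2)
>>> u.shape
(7, 5, 13)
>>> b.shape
(11, 37, 5, 13)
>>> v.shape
(7, 2)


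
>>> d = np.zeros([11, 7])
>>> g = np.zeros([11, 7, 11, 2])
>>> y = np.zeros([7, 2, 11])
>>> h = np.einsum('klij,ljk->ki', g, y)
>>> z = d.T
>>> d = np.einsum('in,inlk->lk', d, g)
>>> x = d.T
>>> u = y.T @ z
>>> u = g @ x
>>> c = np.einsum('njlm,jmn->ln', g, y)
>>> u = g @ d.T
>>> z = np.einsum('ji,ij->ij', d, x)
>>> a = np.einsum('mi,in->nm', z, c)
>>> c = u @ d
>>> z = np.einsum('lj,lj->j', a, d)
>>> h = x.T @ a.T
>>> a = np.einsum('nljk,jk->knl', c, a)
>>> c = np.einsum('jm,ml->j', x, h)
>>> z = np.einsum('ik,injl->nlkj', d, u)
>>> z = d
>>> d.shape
(11, 2)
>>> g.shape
(11, 7, 11, 2)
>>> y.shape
(7, 2, 11)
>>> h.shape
(11, 11)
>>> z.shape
(11, 2)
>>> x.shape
(2, 11)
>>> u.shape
(11, 7, 11, 11)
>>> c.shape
(2,)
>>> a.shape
(2, 11, 7)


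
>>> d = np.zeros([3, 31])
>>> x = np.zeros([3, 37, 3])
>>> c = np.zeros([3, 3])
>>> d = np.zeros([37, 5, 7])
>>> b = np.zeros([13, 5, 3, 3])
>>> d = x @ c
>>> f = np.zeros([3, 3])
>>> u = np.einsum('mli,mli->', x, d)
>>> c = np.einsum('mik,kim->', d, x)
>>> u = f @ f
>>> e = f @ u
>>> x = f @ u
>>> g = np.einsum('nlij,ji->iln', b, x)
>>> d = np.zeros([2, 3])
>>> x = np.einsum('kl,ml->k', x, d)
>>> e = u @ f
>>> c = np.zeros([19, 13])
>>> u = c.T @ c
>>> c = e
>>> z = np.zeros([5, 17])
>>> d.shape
(2, 3)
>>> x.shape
(3,)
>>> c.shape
(3, 3)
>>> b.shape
(13, 5, 3, 3)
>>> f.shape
(3, 3)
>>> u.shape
(13, 13)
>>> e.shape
(3, 3)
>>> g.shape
(3, 5, 13)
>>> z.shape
(5, 17)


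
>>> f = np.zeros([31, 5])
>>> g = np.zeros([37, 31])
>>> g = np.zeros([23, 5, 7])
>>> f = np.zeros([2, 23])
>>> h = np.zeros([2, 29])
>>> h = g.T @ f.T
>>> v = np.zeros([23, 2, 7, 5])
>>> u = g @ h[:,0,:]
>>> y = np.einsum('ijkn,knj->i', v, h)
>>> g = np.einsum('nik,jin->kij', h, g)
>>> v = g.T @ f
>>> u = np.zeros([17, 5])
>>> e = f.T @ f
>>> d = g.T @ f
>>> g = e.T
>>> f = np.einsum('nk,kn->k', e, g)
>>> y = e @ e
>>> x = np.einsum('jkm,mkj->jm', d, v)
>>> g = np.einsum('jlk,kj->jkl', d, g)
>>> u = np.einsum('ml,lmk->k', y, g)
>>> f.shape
(23,)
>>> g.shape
(23, 23, 5)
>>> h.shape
(7, 5, 2)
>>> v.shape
(23, 5, 23)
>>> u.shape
(5,)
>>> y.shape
(23, 23)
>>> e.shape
(23, 23)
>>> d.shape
(23, 5, 23)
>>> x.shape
(23, 23)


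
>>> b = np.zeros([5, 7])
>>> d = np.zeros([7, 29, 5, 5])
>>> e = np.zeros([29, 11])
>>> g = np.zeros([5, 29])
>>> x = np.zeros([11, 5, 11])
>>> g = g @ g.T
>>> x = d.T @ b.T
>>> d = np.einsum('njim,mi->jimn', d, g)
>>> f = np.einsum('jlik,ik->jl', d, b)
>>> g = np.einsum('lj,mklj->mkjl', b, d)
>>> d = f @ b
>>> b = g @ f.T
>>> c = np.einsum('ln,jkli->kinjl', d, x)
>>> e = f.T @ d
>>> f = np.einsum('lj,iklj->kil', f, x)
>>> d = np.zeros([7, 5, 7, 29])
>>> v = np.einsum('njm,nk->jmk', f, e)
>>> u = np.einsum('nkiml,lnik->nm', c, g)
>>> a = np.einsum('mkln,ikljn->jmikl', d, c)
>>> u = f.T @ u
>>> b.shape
(29, 5, 7, 29)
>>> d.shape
(7, 5, 7, 29)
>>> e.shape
(5, 7)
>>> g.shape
(29, 5, 7, 5)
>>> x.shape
(5, 5, 29, 5)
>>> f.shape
(5, 5, 29)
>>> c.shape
(5, 5, 7, 5, 29)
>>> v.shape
(5, 29, 7)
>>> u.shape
(29, 5, 5)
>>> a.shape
(5, 7, 5, 5, 7)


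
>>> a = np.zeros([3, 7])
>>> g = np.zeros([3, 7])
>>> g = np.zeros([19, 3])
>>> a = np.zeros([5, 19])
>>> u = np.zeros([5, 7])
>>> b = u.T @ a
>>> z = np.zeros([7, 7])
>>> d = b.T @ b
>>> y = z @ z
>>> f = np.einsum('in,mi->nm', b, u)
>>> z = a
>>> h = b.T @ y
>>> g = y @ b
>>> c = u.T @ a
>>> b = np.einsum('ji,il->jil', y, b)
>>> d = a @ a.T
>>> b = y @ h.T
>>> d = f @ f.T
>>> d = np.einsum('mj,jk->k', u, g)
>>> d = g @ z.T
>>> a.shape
(5, 19)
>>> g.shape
(7, 19)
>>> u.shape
(5, 7)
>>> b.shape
(7, 19)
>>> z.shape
(5, 19)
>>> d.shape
(7, 5)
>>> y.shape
(7, 7)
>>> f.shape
(19, 5)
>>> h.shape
(19, 7)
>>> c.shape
(7, 19)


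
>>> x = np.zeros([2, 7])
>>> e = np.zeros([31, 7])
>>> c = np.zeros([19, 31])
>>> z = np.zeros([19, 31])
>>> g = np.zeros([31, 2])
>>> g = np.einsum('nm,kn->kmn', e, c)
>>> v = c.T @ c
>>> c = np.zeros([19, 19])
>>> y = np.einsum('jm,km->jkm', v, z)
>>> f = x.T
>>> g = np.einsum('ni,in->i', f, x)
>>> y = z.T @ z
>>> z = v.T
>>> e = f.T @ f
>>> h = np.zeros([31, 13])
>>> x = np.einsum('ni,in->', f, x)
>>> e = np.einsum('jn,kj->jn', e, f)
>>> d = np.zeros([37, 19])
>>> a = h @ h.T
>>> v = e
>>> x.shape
()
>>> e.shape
(2, 2)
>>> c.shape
(19, 19)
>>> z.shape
(31, 31)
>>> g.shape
(2,)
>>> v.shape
(2, 2)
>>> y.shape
(31, 31)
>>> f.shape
(7, 2)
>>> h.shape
(31, 13)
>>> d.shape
(37, 19)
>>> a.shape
(31, 31)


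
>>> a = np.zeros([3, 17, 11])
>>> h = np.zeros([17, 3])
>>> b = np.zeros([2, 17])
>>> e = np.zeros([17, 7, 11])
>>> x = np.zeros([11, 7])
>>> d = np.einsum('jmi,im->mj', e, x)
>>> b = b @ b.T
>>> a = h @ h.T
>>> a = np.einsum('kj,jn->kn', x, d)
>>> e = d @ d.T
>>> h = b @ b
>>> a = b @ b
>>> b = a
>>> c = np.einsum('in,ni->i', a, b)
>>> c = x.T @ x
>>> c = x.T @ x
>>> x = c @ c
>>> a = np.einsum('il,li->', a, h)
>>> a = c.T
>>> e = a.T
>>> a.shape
(7, 7)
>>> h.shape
(2, 2)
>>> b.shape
(2, 2)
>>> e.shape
(7, 7)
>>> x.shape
(7, 7)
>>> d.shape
(7, 17)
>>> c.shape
(7, 7)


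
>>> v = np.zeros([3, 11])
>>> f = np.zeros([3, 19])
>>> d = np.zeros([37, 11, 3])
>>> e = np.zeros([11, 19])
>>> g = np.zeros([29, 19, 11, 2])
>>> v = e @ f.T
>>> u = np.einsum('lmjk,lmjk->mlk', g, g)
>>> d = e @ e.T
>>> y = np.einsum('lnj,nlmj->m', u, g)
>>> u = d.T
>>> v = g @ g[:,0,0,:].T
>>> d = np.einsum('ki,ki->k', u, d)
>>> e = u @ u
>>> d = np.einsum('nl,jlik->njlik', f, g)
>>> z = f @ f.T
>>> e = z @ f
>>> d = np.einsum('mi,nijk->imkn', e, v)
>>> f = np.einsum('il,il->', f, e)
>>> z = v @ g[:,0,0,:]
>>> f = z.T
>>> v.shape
(29, 19, 11, 29)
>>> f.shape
(2, 11, 19, 29)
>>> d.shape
(19, 3, 29, 29)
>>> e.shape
(3, 19)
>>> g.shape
(29, 19, 11, 2)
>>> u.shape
(11, 11)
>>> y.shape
(11,)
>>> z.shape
(29, 19, 11, 2)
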